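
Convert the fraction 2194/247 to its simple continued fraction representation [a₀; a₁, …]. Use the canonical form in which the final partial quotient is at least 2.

Repeatedly divide and take the remainder:
2194 ÷ 247 → quotient 8, remainder 218
247 ÷ 218 → quotient 1, remainder 29
218 ÷ 29 → quotient 7, remainder 15
29 ÷ 15 → quotient 1, remainder 14
15 ÷ 14 → quotient 1, remainder 1
14 ÷ 1 → quotient 14, remainder 0

[8; 1, 7, 1, 1, 14]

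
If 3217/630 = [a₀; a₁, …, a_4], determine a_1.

9

Repeatedly divide and take the remainder:
3217 = 5·630 + 67, so a_0 = 5
630 = 9·67 + 27, so a_1 = 9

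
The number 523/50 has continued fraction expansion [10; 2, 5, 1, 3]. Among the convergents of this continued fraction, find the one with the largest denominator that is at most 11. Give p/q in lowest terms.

115/11

List convergents until the denominator exceeds the bound:
a_0 = 10: 10/1  (≤ bound)
a_1 = 2: 21/2  (≤ bound)
a_2 = 5: 115/11  (≤ bound)
a_3 = 1: 136/13  (> 11, stop)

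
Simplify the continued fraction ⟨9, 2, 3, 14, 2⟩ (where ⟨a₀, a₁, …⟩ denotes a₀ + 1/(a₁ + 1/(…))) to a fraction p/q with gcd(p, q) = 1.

1952/207

Start with 2.
14 + 1/(2/1) = 14 + 1/2 = 29/2
3 + 1/(29/2) = 3 + 2/29 = 89/29
2 + 1/(89/29) = 2 + 29/89 = 207/89
9 + 1/(207/89) = 9 + 89/207 = 1952/207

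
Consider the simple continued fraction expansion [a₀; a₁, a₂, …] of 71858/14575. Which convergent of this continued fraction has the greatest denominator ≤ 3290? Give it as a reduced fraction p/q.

a_0 = 4: 4/1  (≤ bound)
a_1 = 1: 5/1  (≤ bound)
a_2 = 13: 69/14  (≤ bound)
a_3 = 3: 212/43  (≤ bound)
a_4 = 56: 11941/2422  (≤ bound)
a_5 = 6: 71858/14575  (> 3290, stop)

11941/2422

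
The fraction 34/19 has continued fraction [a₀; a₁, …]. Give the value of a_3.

Run the Euclidean algorithm, recording each quotient:
34 = 1·19 + 15, so a_0 = 1
19 = 1·15 + 4, so a_1 = 1
15 = 3·4 + 3, so a_2 = 3
4 = 1·3 + 1, so a_3 = 1

1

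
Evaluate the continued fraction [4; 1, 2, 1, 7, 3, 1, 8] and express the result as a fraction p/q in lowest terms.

5316/1121

Work from the innermost term outward:
Start with 8.
1 + 1/(8/1) = 1 + 1/8 = 9/8
3 + 1/(9/8) = 3 + 8/9 = 35/9
7 + 1/(35/9) = 7 + 9/35 = 254/35
1 + 1/(254/35) = 1 + 35/254 = 289/254
2 + 1/(289/254) = 2 + 254/289 = 832/289
1 + 1/(832/289) = 1 + 289/832 = 1121/832
4 + 1/(1121/832) = 4 + 832/1121 = 5316/1121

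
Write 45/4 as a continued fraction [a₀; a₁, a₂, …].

[11; 4]

45 ÷ 4 → quotient 11, remainder 1
4 ÷ 1 → quotient 4, remainder 0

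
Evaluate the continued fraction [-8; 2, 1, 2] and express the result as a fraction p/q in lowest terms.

Compute successive convergents:
a_0 = -8: -8/1
a_1 = 2: -15/2
a_2 = 1: -23/3
a_3 = 2: -61/8

-61/8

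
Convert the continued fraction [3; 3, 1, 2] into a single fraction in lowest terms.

36/11

Work from the innermost term outward:
Start with 2.
1 + 1/(2/1) = 1 + 1/2 = 3/2
3 + 1/(3/2) = 3 + 2/3 = 11/3
3 + 1/(11/3) = 3 + 3/11 = 36/11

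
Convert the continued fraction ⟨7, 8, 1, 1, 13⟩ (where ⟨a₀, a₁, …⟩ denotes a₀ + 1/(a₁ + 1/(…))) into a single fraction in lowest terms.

1637/230

Collapse the nested fraction from the inside out:
Start with 13.
1 + 1/(13/1) = 1 + 1/13 = 14/13
1 + 1/(14/13) = 1 + 13/14 = 27/14
8 + 1/(27/14) = 8 + 14/27 = 230/27
7 + 1/(230/27) = 7 + 27/230 = 1637/230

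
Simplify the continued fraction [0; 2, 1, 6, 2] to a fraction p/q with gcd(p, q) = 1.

15/43

Start with 2.
6 + 1/(2/1) = 6 + 1/2 = 13/2
1 + 1/(13/2) = 1 + 2/13 = 15/13
2 + 1/(15/13) = 2 + 13/15 = 43/15
0 + 1/(43/15) = 0 + 15/43 = 15/43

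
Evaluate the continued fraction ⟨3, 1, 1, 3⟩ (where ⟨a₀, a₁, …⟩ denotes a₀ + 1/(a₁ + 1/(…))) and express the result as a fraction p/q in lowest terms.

Build up convergents one term at a time:
a_0 = 3: 3/1
a_1 = 1: 4/1
a_2 = 1: 7/2
a_3 = 3: 25/7

25/7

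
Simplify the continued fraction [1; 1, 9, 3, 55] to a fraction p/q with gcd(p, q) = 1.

3264/1715

a_0 = 1: 1/1
a_1 = 1: 2/1
a_2 = 9: 19/10
a_3 = 3: 59/31
a_4 = 55: 3264/1715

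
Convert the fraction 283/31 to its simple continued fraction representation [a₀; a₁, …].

[9; 7, 1, 3]

283 = 9·31 + 4, so a_0 = 9
31 = 7·4 + 3, so a_1 = 7
4 = 1·3 + 1, so a_2 = 1
3 = 3·1 + 0, so a_3 = 3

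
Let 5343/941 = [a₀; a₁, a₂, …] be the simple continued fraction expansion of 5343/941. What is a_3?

Apply division with remainder until the remainder is 0:
⌊5343/941⌋ = 5, remainder 638
⌊941/638⌋ = 1, remainder 303
⌊638/303⌋ = 2, remainder 32
⌊303/32⌋ = 9, remainder 15

9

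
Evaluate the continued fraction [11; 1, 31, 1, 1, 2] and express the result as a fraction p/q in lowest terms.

1951/163

Start with 2.
1 + 1/(2/1) = 1 + 1/2 = 3/2
1 + 1/(3/2) = 1 + 2/3 = 5/3
31 + 1/(5/3) = 31 + 3/5 = 158/5
1 + 1/(158/5) = 1 + 5/158 = 163/158
11 + 1/(163/158) = 11 + 158/163 = 1951/163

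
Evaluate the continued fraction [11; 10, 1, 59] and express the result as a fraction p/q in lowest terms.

7309/659

Start with 59.
1 + 1/(59/1) = 1 + 1/59 = 60/59
10 + 1/(60/59) = 10 + 59/60 = 659/60
11 + 1/(659/60) = 11 + 60/659 = 7309/659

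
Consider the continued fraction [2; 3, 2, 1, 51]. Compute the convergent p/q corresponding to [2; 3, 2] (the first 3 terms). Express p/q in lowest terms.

a_0 = 2: 2/1
a_1 = 3: 7/3
a_2 = 2: 16/7

16/7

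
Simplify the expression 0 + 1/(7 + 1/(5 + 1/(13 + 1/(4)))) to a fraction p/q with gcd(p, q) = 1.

a_0 = 0: 0/1
a_1 = 7: 1/7
a_2 = 5: 5/36
a_3 = 13: 66/475
a_4 = 4: 269/1936

269/1936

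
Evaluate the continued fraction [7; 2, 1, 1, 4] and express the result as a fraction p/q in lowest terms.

Start with 4.
1 + 1/(4/1) = 1 + 1/4 = 5/4
1 + 1/(5/4) = 1 + 4/5 = 9/5
2 + 1/(9/5) = 2 + 5/9 = 23/9
7 + 1/(23/9) = 7 + 9/23 = 170/23

170/23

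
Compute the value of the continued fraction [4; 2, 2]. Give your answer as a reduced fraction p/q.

a_0 = 4: 4/1
a_1 = 2: 9/2
a_2 = 2: 22/5

22/5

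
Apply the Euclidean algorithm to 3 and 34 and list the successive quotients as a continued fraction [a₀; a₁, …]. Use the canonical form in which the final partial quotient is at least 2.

[0; 11, 3]

Repeatedly divide and take the remainder:
⌊3/34⌋ = 0, remainder 3
⌊34/3⌋ = 11, remainder 1
⌊3/1⌋ = 3, remainder 0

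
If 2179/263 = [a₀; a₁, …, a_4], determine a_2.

⌊2179/263⌋ = 8, remainder 75
⌊263/75⌋ = 3, remainder 38
⌊75/38⌋ = 1, remainder 37

1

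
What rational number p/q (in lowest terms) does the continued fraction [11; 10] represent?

111/10

Use the convergent recurrence hₖ = aₖ·hₖ₋₁ + hₖ₋₂ (and likewise for the denominators kₖ):
a_0 = 11: 11/1
a_1 = 10: 111/10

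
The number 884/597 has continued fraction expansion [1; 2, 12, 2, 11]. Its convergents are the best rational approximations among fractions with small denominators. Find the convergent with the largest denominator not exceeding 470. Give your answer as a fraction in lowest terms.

77/52

List convergents until the denominator exceeds the bound:
a_0 = 1: 1/1  (≤ bound)
a_1 = 2: 3/2  (≤ bound)
a_2 = 12: 37/25  (≤ bound)
a_3 = 2: 77/52  (≤ bound)
a_4 = 11: 884/597  (> 470, stop)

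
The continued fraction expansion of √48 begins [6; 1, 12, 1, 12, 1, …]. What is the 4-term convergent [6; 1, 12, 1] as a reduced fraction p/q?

Start with 1.
12 + 1/(1/1) = 12 + 1/1 = 13/1
1 + 1/(13/1) = 1 + 1/13 = 14/13
6 + 1/(14/13) = 6 + 13/14 = 97/14

97/14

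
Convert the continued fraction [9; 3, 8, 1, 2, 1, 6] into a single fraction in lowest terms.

a_0 = 9: 9/1
a_1 = 3: 28/3
a_2 = 8: 233/25
a_3 = 1: 261/28
a_4 = 2: 755/81
a_5 = 1: 1016/109
a_6 = 6: 6851/735

6851/735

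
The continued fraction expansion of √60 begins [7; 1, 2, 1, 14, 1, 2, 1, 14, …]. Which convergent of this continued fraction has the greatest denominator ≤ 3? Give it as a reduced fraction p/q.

a_0 = 7: 7/1  (≤ bound)
a_1 = 1: 8/1  (≤ bound)
a_2 = 2: 23/3  (≤ bound)
a_3 = 1: 31/4  (> 3, stop)

23/3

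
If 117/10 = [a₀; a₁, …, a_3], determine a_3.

3

117 = 11·10 + 7, so a_0 = 11
10 = 1·7 + 3, so a_1 = 1
7 = 2·3 + 1, so a_2 = 2
3 = 3·1 + 0, so a_3 = 3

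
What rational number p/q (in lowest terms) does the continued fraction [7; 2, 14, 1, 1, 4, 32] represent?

Work from the innermost term outward:
Start with 32.
4 + 1/(32/1) = 4 + 1/32 = 129/32
1 + 1/(129/32) = 1 + 32/129 = 161/129
1 + 1/(161/129) = 1 + 129/161 = 290/161
14 + 1/(290/161) = 14 + 161/290 = 4221/290
2 + 1/(4221/290) = 2 + 290/4221 = 8732/4221
7 + 1/(8732/4221) = 7 + 4221/8732 = 65345/8732

65345/8732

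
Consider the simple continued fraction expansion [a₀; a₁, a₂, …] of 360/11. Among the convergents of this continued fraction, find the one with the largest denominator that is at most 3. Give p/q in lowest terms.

a_0 = 32: 32/1  (≤ bound)
a_1 = 1: 33/1  (≤ bound)
a_2 = 2: 98/3  (≤ bound)
a_3 = 1: 131/4  (> 3, stop)

98/3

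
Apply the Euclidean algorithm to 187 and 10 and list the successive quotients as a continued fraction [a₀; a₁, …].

[18; 1, 2, 3]

⌊187/10⌋ = 18, remainder 7
⌊10/7⌋ = 1, remainder 3
⌊7/3⌋ = 2, remainder 1
⌊3/1⌋ = 3, remainder 0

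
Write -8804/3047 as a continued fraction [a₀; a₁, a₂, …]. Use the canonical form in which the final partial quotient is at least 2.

[-3; 9, 24, 14]

⌊-8804/3047⌋ = -3, remainder 337
⌊3047/337⌋ = 9, remainder 14
⌊337/14⌋ = 24, remainder 1
⌊14/1⌋ = 14, remainder 0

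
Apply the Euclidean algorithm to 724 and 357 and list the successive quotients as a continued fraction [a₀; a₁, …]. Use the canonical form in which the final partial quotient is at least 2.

[2; 35, 1, 2, 3]

Repeatedly divide and take the remainder:
724 = 2·357 + 10, so a_0 = 2
357 = 35·10 + 7, so a_1 = 35
10 = 1·7 + 3, so a_2 = 1
7 = 2·3 + 1, so a_3 = 2
3 = 3·1 + 0, so a_4 = 3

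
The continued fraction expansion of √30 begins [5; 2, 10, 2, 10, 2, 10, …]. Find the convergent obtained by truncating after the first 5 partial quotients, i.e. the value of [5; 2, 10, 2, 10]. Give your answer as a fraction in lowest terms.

Collapse the nested fraction from the inside out:
Start with 10.
2 + 1/(10/1) = 2 + 1/10 = 21/10
10 + 1/(21/10) = 10 + 10/21 = 220/21
2 + 1/(220/21) = 2 + 21/220 = 461/220
5 + 1/(461/220) = 5 + 220/461 = 2525/461

2525/461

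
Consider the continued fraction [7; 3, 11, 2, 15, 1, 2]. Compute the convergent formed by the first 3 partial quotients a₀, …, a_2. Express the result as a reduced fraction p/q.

249/34

Compute successive convergents:
a_0 = 7: 7/1
a_1 = 3: 22/3
a_2 = 11: 249/34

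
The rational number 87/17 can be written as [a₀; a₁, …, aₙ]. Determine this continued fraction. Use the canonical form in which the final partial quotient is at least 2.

87 = 5·17 + 2, so a_0 = 5
17 = 8·2 + 1, so a_1 = 8
2 = 2·1 + 0, so a_2 = 2

[5; 8, 2]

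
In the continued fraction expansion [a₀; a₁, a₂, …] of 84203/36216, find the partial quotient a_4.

84203 = 2·36216 + 11771, so a_0 = 2
36216 = 3·11771 + 903, so a_1 = 3
11771 = 13·903 + 32, so a_2 = 13
903 = 28·32 + 7, so a_3 = 28
32 = 4·7 + 4, so a_4 = 4

4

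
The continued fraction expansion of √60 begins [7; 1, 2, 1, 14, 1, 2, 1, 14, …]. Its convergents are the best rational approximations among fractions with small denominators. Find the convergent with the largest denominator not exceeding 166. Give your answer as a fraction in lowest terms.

List convergents until the denominator exceeds the bound:
a_0 = 7: 7/1  (≤ bound)
a_1 = 1: 8/1  (≤ bound)
a_2 = 2: 23/3  (≤ bound)
a_3 = 1: 31/4  (≤ bound)
a_4 = 14: 457/59  (≤ bound)
a_5 = 1: 488/63  (≤ bound)
a_6 = 2: 1433/185  (> 166, stop)

488/63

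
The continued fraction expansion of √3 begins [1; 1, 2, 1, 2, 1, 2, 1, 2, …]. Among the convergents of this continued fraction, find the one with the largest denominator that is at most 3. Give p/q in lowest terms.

a_0 = 1: 1/1  (≤ bound)
a_1 = 1: 2/1  (≤ bound)
a_2 = 2: 5/3  (≤ bound)
a_3 = 1: 7/4  (> 3, stop)

5/3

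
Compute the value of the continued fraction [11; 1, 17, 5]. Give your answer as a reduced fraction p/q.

Start with 5.
17 + 1/(5/1) = 17 + 1/5 = 86/5
1 + 1/(86/5) = 1 + 5/86 = 91/86
11 + 1/(91/86) = 11 + 86/91 = 1087/91

1087/91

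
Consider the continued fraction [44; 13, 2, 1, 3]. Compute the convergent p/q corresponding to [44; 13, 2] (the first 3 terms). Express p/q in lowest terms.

Start with 2.
13 + 1/(2/1) = 13 + 1/2 = 27/2
44 + 1/(27/2) = 44 + 2/27 = 1190/27

1190/27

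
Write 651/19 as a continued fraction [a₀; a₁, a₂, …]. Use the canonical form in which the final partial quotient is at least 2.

⌊651/19⌋ = 34, remainder 5
⌊19/5⌋ = 3, remainder 4
⌊5/4⌋ = 1, remainder 1
⌊4/1⌋ = 4, remainder 0

[34; 3, 1, 4]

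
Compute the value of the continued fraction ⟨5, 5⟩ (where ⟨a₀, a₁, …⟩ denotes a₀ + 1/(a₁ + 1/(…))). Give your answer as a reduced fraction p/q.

26/5

Start with 5.
5 + 1/(5/1) = 5 + 1/5 = 26/5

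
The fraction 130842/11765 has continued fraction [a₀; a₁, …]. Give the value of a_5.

130842 = 11·11765 + 1427, so a_0 = 11
11765 = 8·1427 + 349, so a_1 = 8
1427 = 4·349 + 31, so a_2 = 4
349 = 11·31 + 8, so a_3 = 11
31 = 3·8 + 7, so a_4 = 3
8 = 1·7 + 1, so a_5 = 1

1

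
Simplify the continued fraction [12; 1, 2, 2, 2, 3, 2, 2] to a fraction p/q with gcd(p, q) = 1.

Start with 2.
2 + 1/(2/1) = 2 + 1/2 = 5/2
3 + 1/(5/2) = 3 + 2/5 = 17/5
2 + 1/(17/5) = 2 + 5/17 = 39/17
2 + 1/(39/17) = 2 + 17/39 = 95/39
2 + 1/(95/39) = 2 + 39/95 = 229/95
1 + 1/(229/95) = 1 + 95/229 = 324/229
12 + 1/(324/229) = 12 + 229/324 = 4117/324

4117/324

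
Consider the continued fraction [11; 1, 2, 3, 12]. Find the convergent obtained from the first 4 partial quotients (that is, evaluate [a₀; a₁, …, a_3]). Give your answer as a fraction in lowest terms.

Start with 3.
2 + 1/(3/1) = 2 + 1/3 = 7/3
1 + 1/(7/3) = 1 + 3/7 = 10/7
11 + 1/(10/7) = 11 + 7/10 = 117/10

117/10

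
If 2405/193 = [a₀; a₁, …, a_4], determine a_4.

14

2405 ÷ 193 → quotient 12, remainder 89
193 ÷ 89 → quotient 2, remainder 15
89 ÷ 15 → quotient 5, remainder 14
15 ÷ 14 → quotient 1, remainder 1
14 ÷ 1 → quotient 14, remainder 0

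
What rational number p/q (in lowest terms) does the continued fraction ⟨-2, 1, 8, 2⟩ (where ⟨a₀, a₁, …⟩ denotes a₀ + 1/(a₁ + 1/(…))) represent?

Work from the innermost term outward:
Start with 2.
8 + 1/(2/1) = 8 + 1/2 = 17/2
1 + 1/(17/2) = 1 + 2/17 = 19/17
-2 + 1/(19/17) = -2 + 17/19 = -21/19

-21/19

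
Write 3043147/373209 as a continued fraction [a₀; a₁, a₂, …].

[8; 6, 2, 37, 2, 6, 7, 8]

⌊3043147/373209⌋ = 8, remainder 57475
⌊373209/57475⌋ = 6, remainder 28359
⌊57475/28359⌋ = 2, remainder 757
⌊28359/757⌋ = 37, remainder 350
⌊757/350⌋ = 2, remainder 57
⌊350/57⌋ = 6, remainder 8
⌊57/8⌋ = 7, remainder 1
⌊8/1⌋ = 8, remainder 0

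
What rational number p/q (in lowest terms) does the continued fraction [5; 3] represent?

16/3

a_0 = 5: 5/1
a_1 = 3: 16/3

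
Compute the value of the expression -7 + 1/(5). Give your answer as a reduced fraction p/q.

-34/5

Start with 5.
-7 + 1/(5/1) = -7 + 1/5 = -34/5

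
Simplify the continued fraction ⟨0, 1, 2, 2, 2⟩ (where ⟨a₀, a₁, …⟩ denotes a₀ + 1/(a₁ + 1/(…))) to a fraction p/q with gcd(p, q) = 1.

Start with 2.
2 + 1/(2/1) = 2 + 1/2 = 5/2
2 + 1/(5/2) = 2 + 2/5 = 12/5
1 + 1/(12/5) = 1 + 5/12 = 17/12
0 + 1/(17/12) = 0 + 12/17 = 12/17

12/17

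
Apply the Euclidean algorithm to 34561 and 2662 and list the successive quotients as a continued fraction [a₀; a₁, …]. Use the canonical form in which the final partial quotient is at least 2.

[12; 1, 58, 6, 2, 3]

⌊34561/2662⌋ = 12, remainder 2617
⌊2662/2617⌋ = 1, remainder 45
⌊2617/45⌋ = 58, remainder 7
⌊45/7⌋ = 6, remainder 3
⌊7/3⌋ = 2, remainder 1
⌊3/1⌋ = 3, remainder 0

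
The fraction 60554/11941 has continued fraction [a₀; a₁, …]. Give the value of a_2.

60554 = 5·11941 + 849, so a_0 = 5
11941 = 14·849 + 55, so a_1 = 14
849 = 15·55 + 24, so a_2 = 15

15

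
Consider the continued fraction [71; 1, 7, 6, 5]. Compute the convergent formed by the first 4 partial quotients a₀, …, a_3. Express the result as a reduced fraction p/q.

3522/49

Start with 6.
7 + 1/(6/1) = 7 + 1/6 = 43/6
1 + 1/(43/6) = 1 + 6/43 = 49/43
71 + 1/(49/43) = 71 + 43/49 = 3522/49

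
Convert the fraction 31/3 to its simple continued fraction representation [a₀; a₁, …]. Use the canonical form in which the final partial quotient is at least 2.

⌊31/3⌋ = 10, remainder 1
⌊3/1⌋ = 3, remainder 0

[10; 3]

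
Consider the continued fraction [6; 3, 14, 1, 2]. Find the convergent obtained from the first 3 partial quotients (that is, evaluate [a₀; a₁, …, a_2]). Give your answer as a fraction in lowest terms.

Starting at the tail and folding back:
Start with 14.
3 + 1/(14/1) = 3 + 1/14 = 43/14
6 + 1/(43/14) = 6 + 14/43 = 272/43

272/43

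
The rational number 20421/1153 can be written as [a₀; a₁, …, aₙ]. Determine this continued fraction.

[17; 1, 2, 2, 6, 6, 4]

20421 = 17·1153 + 820, so a_0 = 17
1153 = 1·820 + 333, so a_1 = 1
820 = 2·333 + 154, so a_2 = 2
333 = 2·154 + 25, so a_3 = 2
154 = 6·25 + 4, so a_4 = 6
25 = 6·4 + 1, so a_5 = 6
4 = 4·1 + 0, so a_6 = 4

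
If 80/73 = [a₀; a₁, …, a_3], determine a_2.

⌊80/73⌋ = 1, remainder 7
⌊73/7⌋ = 10, remainder 3
⌊7/3⌋ = 2, remainder 1

2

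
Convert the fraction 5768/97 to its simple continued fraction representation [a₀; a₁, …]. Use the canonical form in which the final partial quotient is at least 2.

[59; 2, 6, 2, 3]

5768 = 59·97 + 45, so a_0 = 59
97 = 2·45 + 7, so a_1 = 2
45 = 6·7 + 3, so a_2 = 6
7 = 2·3 + 1, so a_3 = 2
3 = 3·1 + 0, so a_4 = 3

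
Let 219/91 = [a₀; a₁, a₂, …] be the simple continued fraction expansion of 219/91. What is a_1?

219 = 2·91 + 37, so a_0 = 2
91 = 2·37 + 17, so a_1 = 2

2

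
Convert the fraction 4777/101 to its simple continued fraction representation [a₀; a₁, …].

[47; 3, 2, 1, 2, 1, 2]

Repeatedly divide and take the remainder:
4777 ÷ 101 → quotient 47, remainder 30
101 ÷ 30 → quotient 3, remainder 11
30 ÷ 11 → quotient 2, remainder 8
11 ÷ 8 → quotient 1, remainder 3
8 ÷ 3 → quotient 2, remainder 2
3 ÷ 2 → quotient 1, remainder 1
2 ÷ 1 → quotient 2, remainder 0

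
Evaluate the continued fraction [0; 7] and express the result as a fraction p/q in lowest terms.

1/7

Start with 7.
0 + 1/(7/1) = 0 + 1/7 = 1/7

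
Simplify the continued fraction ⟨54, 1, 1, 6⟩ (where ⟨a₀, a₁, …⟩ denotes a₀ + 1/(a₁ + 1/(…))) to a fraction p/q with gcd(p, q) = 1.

Starting at the tail and folding back:
Start with 6.
1 + 1/(6/1) = 1 + 1/6 = 7/6
1 + 1/(7/6) = 1 + 6/7 = 13/7
54 + 1/(13/7) = 54 + 7/13 = 709/13

709/13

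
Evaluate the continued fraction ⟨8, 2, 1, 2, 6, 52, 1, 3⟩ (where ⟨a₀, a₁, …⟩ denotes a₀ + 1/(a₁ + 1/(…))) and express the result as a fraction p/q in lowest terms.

Starting at the tail and folding back:
Start with 3.
1 + 1/(3/1) = 1 + 1/3 = 4/3
52 + 1/(4/3) = 52 + 3/4 = 211/4
6 + 1/(211/4) = 6 + 4/211 = 1270/211
2 + 1/(1270/211) = 2 + 211/1270 = 2751/1270
1 + 1/(2751/1270) = 1 + 1270/2751 = 4021/2751
2 + 1/(4021/2751) = 2 + 2751/4021 = 10793/4021
8 + 1/(10793/4021) = 8 + 4021/10793 = 90365/10793

90365/10793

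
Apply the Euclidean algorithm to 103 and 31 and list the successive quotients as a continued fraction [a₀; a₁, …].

[3; 3, 10]

Apply division with remainder until the remainder is 0:
103 = 3·31 + 10, so a_0 = 3
31 = 3·10 + 1, so a_1 = 3
10 = 10·1 + 0, so a_2 = 10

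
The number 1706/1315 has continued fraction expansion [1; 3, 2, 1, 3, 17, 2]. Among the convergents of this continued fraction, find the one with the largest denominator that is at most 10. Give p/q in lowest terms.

List convergents until the denominator exceeds the bound:
a_0 = 1: 1/1  (≤ bound)
a_1 = 3: 4/3  (≤ bound)
a_2 = 2: 9/7  (≤ bound)
a_3 = 1: 13/10  (≤ bound)
a_4 = 3: 48/37  (> 10, stop)

13/10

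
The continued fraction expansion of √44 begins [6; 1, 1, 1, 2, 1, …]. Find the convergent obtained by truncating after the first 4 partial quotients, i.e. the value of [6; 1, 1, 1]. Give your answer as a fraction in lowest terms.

20/3

Collapse the nested fraction from the inside out:
Start with 1.
1 + 1/(1/1) = 1 + 1/1 = 2/1
1 + 1/(2/1) = 1 + 1/2 = 3/2
6 + 1/(3/2) = 6 + 2/3 = 20/3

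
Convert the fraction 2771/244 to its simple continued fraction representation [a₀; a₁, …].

Apply division with remainder until the remainder is 0:
⌊2771/244⌋ = 11, remainder 87
⌊244/87⌋ = 2, remainder 70
⌊87/70⌋ = 1, remainder 17
⌊70/17⌋ = 4, remainder 2
⌊17/2⌋ = 8, remainder 1
⌊2/1⌋ = 2, remainder 0

[11; 2, 1, 4, 8, 2]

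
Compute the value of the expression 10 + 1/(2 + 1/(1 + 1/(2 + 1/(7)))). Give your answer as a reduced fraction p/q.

Start with 7.
2 + 1/(7/1) = 2 + 1/7 = 15/7
1 + 1/(15/7) = 1 + 7/15 = 22/15
2 + 1/(22/15) = 2 + 15/22 = 59/22
10 + 1/(59/22) = 10 + 22/59 = 612/59

612/59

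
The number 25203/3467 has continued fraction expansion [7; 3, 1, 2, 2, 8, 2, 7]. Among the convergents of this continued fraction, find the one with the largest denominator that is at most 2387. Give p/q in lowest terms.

3373/464

a_0 = 7: 7/1  (≤ bound)
a_1 = 3: 22/3  (≤ bound)
a_2 = 1: 29/4  (≤ bound)
a_3 = 2: 80/11  (≤ bound)
a_4 = 2: 189/26  (≤ bound)
a_5 = 8: 1592/219  (≤ bound)
a_6 = 2: 3373/464  (≤ bound)
a_7 = 7: 25203/3467  (> 2387, stop)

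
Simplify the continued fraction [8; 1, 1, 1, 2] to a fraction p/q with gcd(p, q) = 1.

69/8

Start with 2.
1 + 1/(2/1) = 1 + 1/2 = 3/2
1 + 1/(3/2) = 1 + 2/3 = 5/3
1 + 1/(5/3) = 1 + 3/5 = 8/5
8 + 1/(8/5) = 8 + 5/8 = 69/8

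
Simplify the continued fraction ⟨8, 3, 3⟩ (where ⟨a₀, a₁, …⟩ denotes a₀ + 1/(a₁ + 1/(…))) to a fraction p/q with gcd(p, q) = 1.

83/10

Start with 3.
3 + 1/(3/1) = 3 + 1/3 = 10/3
8 + 1/(10/3) = 8 + 3/10 = 83/10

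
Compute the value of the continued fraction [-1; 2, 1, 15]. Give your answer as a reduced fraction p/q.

Start with 15.
1 + 1/(15/1) = 1 + 1/15 = 16/15
2 + 1/(16/15) = 2 + 15/16 = 47/16
-1 + 1/(47/16) = -1 + 16/47 = -31/47

-31/47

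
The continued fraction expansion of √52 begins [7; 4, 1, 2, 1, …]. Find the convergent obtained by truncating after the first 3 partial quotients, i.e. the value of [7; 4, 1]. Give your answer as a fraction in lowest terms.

36/5

Start with 1.
4 + 1/(1/1) = 4 + 1/1 = 5/1
7 + 1/(5/1) = 7 + 1/5 = 36/5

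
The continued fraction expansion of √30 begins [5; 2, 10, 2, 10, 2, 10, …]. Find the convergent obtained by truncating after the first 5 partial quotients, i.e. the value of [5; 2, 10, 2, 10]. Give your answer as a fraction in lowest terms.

a_0 = 5: 5/1
a_1 = 2: 11/2
a_2 = 10: 115/21
a_3 = 2: 241/44
a_4 = 10: 2525/461

2525/461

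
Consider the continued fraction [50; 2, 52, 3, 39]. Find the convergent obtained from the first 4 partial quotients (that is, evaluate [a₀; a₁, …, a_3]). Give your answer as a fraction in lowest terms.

a_0 = 50: 50/1
a_1 = 2: 101/2
a_2 = 52: 5302/105
a_3 = 3: 16007/317

16007/317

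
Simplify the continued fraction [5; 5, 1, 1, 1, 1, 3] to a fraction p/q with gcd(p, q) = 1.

523/101

Compute successive convergents:
a_0 = 5: 5/1
a_1 = 5: 26/5
a_2 = 1: 31/6
a_3 = 1: 57/11
a_4 = 1: 88/17
a_5 = 1: 145/28
a_6 = 3: 523/101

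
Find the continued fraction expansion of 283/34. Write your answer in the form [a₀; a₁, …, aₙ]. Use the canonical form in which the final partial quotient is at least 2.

[8; 3, 11]

283 = 8·34 + 11, so a_0 = 8
34 = 3·11 + 1, so a_1 = 3
11 = 11·1 + 0, so a_2 = 11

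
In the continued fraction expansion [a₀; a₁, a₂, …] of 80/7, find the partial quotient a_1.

Run the Euclidean algorithm, recording each quotient:
⌊80/7⌋ = 11, remainder 3
⌊7/3⌋ = 2, remainder 1

2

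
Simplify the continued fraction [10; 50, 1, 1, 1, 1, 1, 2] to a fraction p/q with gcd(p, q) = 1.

10651/1063

Start with 2.
1 + 1/(2/1) = 1 + 1/2 = 3/2
1 + 1/(3/2) = 1 + 2/3 = 5/3
1 + 1/(5/3) = 1 + 3/5 = 8/5
1 + 1/(8/5) = 1 + 5/8 = 13/8
1 + 1/(13/8) = 1 + 8/13 = 21/13
50 + 1/(21/13) = 50 + 13/21 = 1063/21
10 + 1/(1063/21) = 10 + 21/1063 = 10651/1063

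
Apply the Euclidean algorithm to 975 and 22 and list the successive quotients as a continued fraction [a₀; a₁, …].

[44; 3, 7]

Repeatedly divide and take the remainder:
975 ÷ 22 → quotient 44, remainder 7
22 ÷ 7 → quotient 3, remainder 1
7 ÷ 1 → quotient 7, remainder 0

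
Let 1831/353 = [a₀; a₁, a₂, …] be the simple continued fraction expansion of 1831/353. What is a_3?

Apply division with remainder until the remainder is 0:
1831 ÷ 353 → quotient 5, remainder 66
353 ÷ 66 → quotient 5, remainder 23
66 ÷ 23 → quotient 2, remainder 20
23 ÷ 20 → quotient 1, remainder 3

1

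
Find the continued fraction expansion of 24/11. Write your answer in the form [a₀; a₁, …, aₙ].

[2; 5, 2]

24 ÷ 11 → quotient 2, remainder 2
11 ÷ 2 → quotient 5, remainder 1
2 ÷ 1 → quotient 2, remainder 0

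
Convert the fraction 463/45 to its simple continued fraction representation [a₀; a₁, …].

[10; 3, 2, 6]

463 ÷ 45 → quotient 10, remainder 13
45 ÷ 13 → quotient 3, remainder 6
13 ÷ 6 → quotient 2, remainder 1
6 ÷ 1 → quotient 6, remainder 0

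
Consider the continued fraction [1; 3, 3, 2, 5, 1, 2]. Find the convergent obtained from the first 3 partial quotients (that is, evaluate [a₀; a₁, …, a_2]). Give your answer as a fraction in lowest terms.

a_0 = 1: 1/1
a_1 = 3: 4/3
a_2 = 3: 13/10

13/10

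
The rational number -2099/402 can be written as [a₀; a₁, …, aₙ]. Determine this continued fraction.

Run the Euclidean algorithm, recording each quotient:
-2099 = -6·402 + 313, so a_0 = -6
402 = 1·313 + 89, so a_1 = 1
313 = 3·89 + 46, so a_2 = 3
89 = 1·46 + 43, so a_3 = 1
46 = 1·43 + 3, so a_4 = 1
43 = 14·3 + 1, so a_5 = 14
3 = 3·1 + 0, so a_6 = 3

[-6; 1, 3, 1, 1, 14, 3]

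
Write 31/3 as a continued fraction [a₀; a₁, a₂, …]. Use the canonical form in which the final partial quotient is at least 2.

[10; 3]

Apply division with remainder until the remainder is 0:
31 = 10·3 + 1, so a_0 = 10
3 = 3·1 + 0, so a_1 = 3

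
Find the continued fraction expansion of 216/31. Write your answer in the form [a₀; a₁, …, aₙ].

[6; 1, 30]

Repeatedly divide and take the remainder:
⌊216/31⌋ = 6, remainder 30
⌊31/30⌋ = 1, remainder 1
⌊30/1⌋ = 30, remainder 0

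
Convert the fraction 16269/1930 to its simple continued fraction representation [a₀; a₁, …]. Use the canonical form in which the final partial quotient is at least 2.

[8; 2, 3, 20, 1, 12]

⌊16269/1930⌋ = 8, remainder 829
⌊1930/829⌋ = 2, remainder 272
⌊829/272⌋ = 3, remainder 13
⌊272/13⌋ = 20, remainder 12
⌊13/12⌋ = 1, remainder 1
⌊12/1⌋ = 12, remainder 0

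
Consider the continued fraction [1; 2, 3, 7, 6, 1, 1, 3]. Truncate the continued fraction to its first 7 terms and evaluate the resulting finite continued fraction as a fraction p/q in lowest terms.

969/677

Build up convergents one term at a time:
a_0 = 1: 1/1
a_1 = 2: 3/2
a_2 = 3: 10/7
a_3 = 7: 73/51
a_4 = 6: 448/313
a_5 = 1: 521/364
a_6 = 1: 969/677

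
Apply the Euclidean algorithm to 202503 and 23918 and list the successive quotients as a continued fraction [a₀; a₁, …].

[8; 2, 6, 1, 38, 41]

Apply division with remainder until the remainder is 0:
202503 ÷ 23918 → quotient 8, remainder 11159
23918 ÷ 11159 → quotient 2, remainder 1600
11159 ÷ 1600 → quotient 6, remainder 1559
1600 ÷ 1559 → quotient 1, remainder 41
1559 ÷ 41 → quotient 38, remainder 1
41 ÷ 1 → quotient 41, remainder 0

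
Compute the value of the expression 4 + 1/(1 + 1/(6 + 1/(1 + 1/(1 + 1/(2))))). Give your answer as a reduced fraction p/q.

Collapse the nested fraction from the inside out:
Start with 2.
1 + 1/(2/1) = 1 + 1/2 = 3/2
1 + 1/(3/2) = 1 + 2/3 = 5/3
6 + 1/(5/3) = 6 + 3/5 = 33/5
1 + 1/(33/5) = 1 + 5/33 = 38/33
4 + 1/(38/33) = 4 + 33/38 = 185/38

185/38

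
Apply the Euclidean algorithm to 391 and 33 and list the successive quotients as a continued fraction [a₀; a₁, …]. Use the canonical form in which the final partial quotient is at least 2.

[11; 1, 5, 1, 1, 2]

391 ÷ 33 → quotient 11, remainder 28
33 ÷ 28 → quotient 1, remainder 5
28 ÷ 5 → quotient 5, remainder 3
5 ÷ 3 → quotient 1, remainder 2
3 ÷ 2 → quotient 1, remainder 1
2 ÷ 1 → quotient 2, remainder 0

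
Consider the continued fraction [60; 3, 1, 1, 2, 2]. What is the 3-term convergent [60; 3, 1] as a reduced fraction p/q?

Build up convergents one term at a time:
a_0 = 60: 60/1
a_1 = 3: 181/3
a_2 = 1: 241/4

241/4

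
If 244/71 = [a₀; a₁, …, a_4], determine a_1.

2

Run the Euclidean algorithm, recording each quotient:
244 = 3·71 + 31, so a_0 = 3
71 = 2·31 + 9, so a_1 = 2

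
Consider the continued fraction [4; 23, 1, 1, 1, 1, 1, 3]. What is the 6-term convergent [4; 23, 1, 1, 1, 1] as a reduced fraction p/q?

a_0 = 4: 4/1
a_1 = 23: 93/23
a_2 = 1: 97/24
a_3 = 1: 190/47
a_4 = 1: 287/71
a_5 = 1: 477/118

477/118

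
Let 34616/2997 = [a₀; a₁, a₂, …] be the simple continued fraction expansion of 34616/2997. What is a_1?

1

34616 ÷ 2997 → quotient 11, remainder 1649
2997 ÷ 1649 → quotient 1, remainder 1348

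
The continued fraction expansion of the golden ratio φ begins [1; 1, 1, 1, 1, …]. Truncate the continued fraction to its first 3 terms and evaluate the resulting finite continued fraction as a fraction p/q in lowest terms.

3/2

Collapse the nested fraction from the inside out:
Start with 1.
1 + 1/(1/1) = 1 + 1/1 = 2/1
1 + 1/(2/1) = 1 + 1/2 = 3/2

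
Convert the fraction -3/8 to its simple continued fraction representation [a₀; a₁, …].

[-1; 1, 1, 1, 2]

⌊-3/8⌋ = -1, remainder 5
⌊8/5⌋ = 1, remainder 3
⌊5/3⌋ = 1, remainder 2
⌊3/2⌋ = 1, remainder 1
⌊2/1⌋ = 2, remainder 0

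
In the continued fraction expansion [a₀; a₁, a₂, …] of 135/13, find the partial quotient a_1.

135 ÷ 13 → quotient 10, remainder 5
13 ÷ 5 → quotient 2, remainder 3

2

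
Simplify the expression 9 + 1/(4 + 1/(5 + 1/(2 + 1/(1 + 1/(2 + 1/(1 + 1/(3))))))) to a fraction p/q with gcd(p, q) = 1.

a_0 = 9: 9/1
a_1 = 4: 37/4
a_2 = 5: 194/21
a_3 = 2: 425/46
a_4 = 1: 619/67
a_5 = 2: 1663/180
a_6 = 1: 2282/247
a_7 = 3: 8509/921

8509/921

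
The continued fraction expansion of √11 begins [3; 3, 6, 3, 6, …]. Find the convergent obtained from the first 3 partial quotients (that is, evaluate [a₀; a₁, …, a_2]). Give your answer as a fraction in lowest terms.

Start with 6.
3 + 1/(6/1) = 3 + 1/6 = 19/6
3 + 1/(19/6) = 3 + 6/19 = 63/19

63/19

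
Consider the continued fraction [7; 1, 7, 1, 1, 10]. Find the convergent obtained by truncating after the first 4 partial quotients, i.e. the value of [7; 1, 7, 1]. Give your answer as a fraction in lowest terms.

71/9

Start with 1.
7 + 1/(1/1) = 7 + 1/1 = 8/1
1 + 1/(8/1) = 1 + 1/8 = 9/8
7 + 1/(9/8) = 7 + 8/9 = 71/9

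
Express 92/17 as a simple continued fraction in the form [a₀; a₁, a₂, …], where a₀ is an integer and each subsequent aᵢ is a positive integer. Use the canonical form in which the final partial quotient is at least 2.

⌊92/17⌋ = 5, remainder 7
⌊17/7⌋ = 2, remainder 3
⌊7/3⌋ = 2, remainder 1
⌊3/1⌋ = 3, remainder 0

[5; 2, 2, 3]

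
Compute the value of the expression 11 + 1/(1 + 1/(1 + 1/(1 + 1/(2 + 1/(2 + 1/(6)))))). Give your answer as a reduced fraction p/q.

1419/122

Compute successive convergents:
a_0 = 11: 11/1
a_1 = 1: 12/1
a_2 = 1: 23/2
a_3 = 1: 35/3
a_4 = 2: 93/8
a_5 = 2: 221/19
a_6 = 6: 1419/122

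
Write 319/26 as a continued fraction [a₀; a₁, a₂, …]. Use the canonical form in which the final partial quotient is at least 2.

[12; 3, 1, 2, 2]

Repeatedly divide and take the remainder:
319 ÷ 26 → quotient 12, remainder 7
26 ÷ 7 → quotient 3, remainder 5
7 ÷ 5 → quotient 1, remainder 2
5 ÷ 2 → quotient 2, remainder 1
2 ÷ 1 → quotient 2, remainder 0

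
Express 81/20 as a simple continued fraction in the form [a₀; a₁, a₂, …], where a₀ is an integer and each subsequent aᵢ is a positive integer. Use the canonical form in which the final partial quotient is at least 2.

[4; 20]

81 ÷ 20 → quotient 4, remainder 1
20 ÷ 1 → quotient 20, remainder 0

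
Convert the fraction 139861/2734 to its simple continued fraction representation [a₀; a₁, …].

⌊139861/2734⌋ = 51, remainder 427
⌊2734/427⌋ = 6, remainder 172
⌊427/172⌋ = 2, remainder 83
⌊172/83⌋ = 2, remainder 6
⌊83/6⌋ = 13, remainder 5
⌊6/5⌋ = 1, remainder 1
⌊5/1⌋ = 5, remainder 0

[51; 6, 2, 2, 13, 1, 5]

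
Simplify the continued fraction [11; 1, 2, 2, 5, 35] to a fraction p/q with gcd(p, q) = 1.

15657/1337

Start with 35.
5 + 1/(35/1) = 5 + 1/35 = 176/35
2 + 1/(176/35) = 2 + 35/176 = 387/176
2 + 1/(387/176) = 2 + 176/387 = 950/387
1 + 1/(950/387) = 1 + 387/950 = 1337/950
11 + 1/(1337/950) = 11 + 950/1337 = 15657/1337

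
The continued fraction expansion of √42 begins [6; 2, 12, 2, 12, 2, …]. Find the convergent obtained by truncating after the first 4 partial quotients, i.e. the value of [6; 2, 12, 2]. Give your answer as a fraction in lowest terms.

337/52

Start with 2.
12 + 1/(2/1) = 12 + 1/2 = 25/2
2 + 1/(25/2) = 2 + 2/25 = 52/25
6 + 1/(52/25) = 6 + 25/52 = 337/52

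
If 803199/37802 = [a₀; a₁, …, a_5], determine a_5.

Run the Euclidean algorithm, recording each quotient:
803199 = 21·37802 + 9357, so a_0 = 21
37802 = 4·9357 + 374, so a_1 = 4
9357 = 25·374 + 7, so a_2 = 25
374 = 53·7 + 3, so a_3 = 53
7 = 2·3 + 1, so a_4 = 2
3 = 3·1 + 0, so a_5 = 3

3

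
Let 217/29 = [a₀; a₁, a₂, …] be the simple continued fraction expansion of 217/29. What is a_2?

14

⌊217/29⌋ = 7, remainder 14
⌊29/14⌋ = 2, remainder 1
⌊14/1⌋ = 14, remainder 0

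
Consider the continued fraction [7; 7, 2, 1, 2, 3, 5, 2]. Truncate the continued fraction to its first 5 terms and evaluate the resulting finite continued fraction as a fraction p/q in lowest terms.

Collapse the nested fraction from the inside out:
Start with 2.
1 + 1/(2/1) = 1 + 1/2 = 3/2
2 + 1/(3/2) = 2 + 2/3 = 8/3
7 + 1/(8/3) = 7 + 3/8 = 59/8
7 + 1/(59/8) = 7 + 8/59 = 421/59

421/59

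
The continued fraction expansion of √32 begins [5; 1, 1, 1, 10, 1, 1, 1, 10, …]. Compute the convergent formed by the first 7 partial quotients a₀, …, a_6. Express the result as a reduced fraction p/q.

Starting at the tail and folding back:
Start with 1.
1 + 1/(1/1) = 1 + 1/1 = 2/1
10 + 1/(2/1) = 10 + 1/2 = 21/2
1 + 1/(21/2) = 1 + 2/21 = 23/21
1 + 1/(23/21) = 1 + 21/23 = 44/23
1 + 1/(44/23) = 1 + 23/44 = 67/44
5 + 1/(67/44) = 5 + 44/67 = 379/67

379/67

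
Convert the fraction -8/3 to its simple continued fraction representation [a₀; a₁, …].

[-3; 3]

Repeatedly divide and take the remainder:
-8 = -3·3 + 1, so a_0 = -3
3 = 3·1 + 0, so a_1 = 3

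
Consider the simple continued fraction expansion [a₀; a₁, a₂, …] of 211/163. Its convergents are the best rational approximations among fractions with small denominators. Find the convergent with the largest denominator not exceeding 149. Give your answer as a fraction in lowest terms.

22/17

List convergents until the denominator exceeds the bound:
a_0 = 1: 1/1  (≤ bound)
a_1 = 3: 4/3  (≤ bound)
a_2 = 2: 9/7  (≤ bound)
a_3 = 1: 13/10  (≤ bound)
a_4 = 1: 22/17  (≤ bound)
a_5 = 9: 211/163  (> 149, stop)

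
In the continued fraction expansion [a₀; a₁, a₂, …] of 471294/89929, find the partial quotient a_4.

53

Run the Euclidean algorithm, recording each quotient:
⌊471294/89929⌋ = 5, remainder 21649
⌊89929/21649⌋ = 4, remainder 3333
⌊21649/3333⌋ = 6, remainder 1651
⌊3333/1651⌋ = 2, remainder 31
⌊1651/31⌋ = 53, remainder 8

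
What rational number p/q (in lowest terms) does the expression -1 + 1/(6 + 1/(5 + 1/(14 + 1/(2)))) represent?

a_0 = -1: -1/1
a_1 = 6: -5/6
a_2 = 5: -26/31
a_3 = 14: -369/440
a_4 = 2: -764/911

-764/911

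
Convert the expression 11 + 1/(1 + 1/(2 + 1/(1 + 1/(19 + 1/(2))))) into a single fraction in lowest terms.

Collapse the nested fraction from the inside out:
Start with 2.
19 + 1/(2/1) = 19 + 1/2 = 39/2
1 + 1/(39/2) = 1 + 2/39 = 41/39
2 + 1/(41/39) = 2 + 39/41 = 121/41
1 + 1/(121/41) = 1 + 41/121 = 162/121
11 + 1/(162/121) = 11 + 121/162 = 1903/162

1903/162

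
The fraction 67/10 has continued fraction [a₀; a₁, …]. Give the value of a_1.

67 = 6·10 + 7, so a_0 = 6
10 = 1·7 + 3, so a_1 = 1

1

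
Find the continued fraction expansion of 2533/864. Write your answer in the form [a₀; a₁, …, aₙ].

Repeatedly divide and take the remainder:
⌊2533/864⌋ = 2, remainder 805
⌊864/805⌋ = 1, remainder 59
⌊805/59⌋ = 13, remainder 38
⌊59/38⌋ = 1, remainder 21
⌊38/21⌋ = 1, remainder 17
⌊21/17⌋ = 1, remainder 4
⌊17/4⌋ = 4, remainder 1
⌊4/1⌋ = 4, remainder 0

[2; 1, 13, 1, 1, 1, 4, 4]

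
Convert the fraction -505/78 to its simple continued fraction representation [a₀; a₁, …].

[-7; 1, 1, 9, 4]

⌊-505/78⌋ = -7, remainder 41
⌊78/41⌋ = 1, remainder 37
⌊41/37⌋ = 1, remainder 4
⌊37/4⌋ = 9, remainder 1
⌊4/1⌋ = 4, remainder 0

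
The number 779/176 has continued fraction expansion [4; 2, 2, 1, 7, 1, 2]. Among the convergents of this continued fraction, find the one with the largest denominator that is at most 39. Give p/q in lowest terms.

31/7

a_0 = 4: 4/1  (≤ bound)
a_1 = 2: 9/2  (≤ bound)
a_2 = 2: 22/5  (≤ bound)
a_3 = 1: 31/7  (≤ bound)
a_4 = 7: 239/54  (> 39, stop)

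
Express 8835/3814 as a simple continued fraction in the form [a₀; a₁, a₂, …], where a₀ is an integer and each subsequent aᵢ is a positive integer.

[2; 3, 6, 3, 1, 15, 3]

⌊8835/3814⌋ = 2, remainder 1207
⌊3814/1207⌋ = 3, remainder 193
⌊1207/193⌋ = 6, remainder 49
⌊193/49⌋ = 3, remainder 46
⌊49/46⌋ = 1, remainder 3
⌊46/3⌋ = 15, remainder 1
⌊3/1⌋ = 3, remainder 0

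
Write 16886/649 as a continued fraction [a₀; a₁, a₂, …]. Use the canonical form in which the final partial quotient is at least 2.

[26; 54, 12]

Apply division with remainder until the remainder is 0:
16886 = 26·649 + 12, so a_0 = 26
649 = 54·12 + 1, so a_1 = 54
12 = 12·1 + 0, so a_2 = 12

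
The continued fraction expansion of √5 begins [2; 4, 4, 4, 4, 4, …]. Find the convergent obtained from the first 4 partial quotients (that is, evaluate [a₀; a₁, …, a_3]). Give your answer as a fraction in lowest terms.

161/72

Build up convergents one term at a time:
a_0 = 2: 2/1
a_1 = 4: 9/4
a_2 = 4: 38/17
a_3 = 4: 161/72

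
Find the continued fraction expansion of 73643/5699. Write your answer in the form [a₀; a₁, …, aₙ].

[12; 1, 11, 1, 5, 12, 6]

Apply division with remainder until the remainder is 0:
73643 = 12·5699 + 5255, so a_0 = 12
5699 = 1·5255 + 444, so a_1 = 1
5255 = 11·444 + 371, so a_2 = 11
444 = 1·371 + 73, so a_3 = 1
371 = 5·73 + 6, so a_4 = 5
73 = 12·6 + 1, so a_5 = 12
6 = 6·1 + 0, so a_6 = 6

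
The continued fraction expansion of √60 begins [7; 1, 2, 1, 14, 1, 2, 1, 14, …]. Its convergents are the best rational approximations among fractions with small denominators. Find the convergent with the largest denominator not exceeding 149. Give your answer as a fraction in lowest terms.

List convergents until the denominator exceeds the bound:
a_0 = 7: 7/1  (≤ bound)
a_1 = 1: 8/1  (≤ bound)
a_2 = 2: 23/3  (≤ bound)
a_3 = 1: 31/4  (≤ bound)
a_4 = 14: 457/59  (≤ bound)
a_5 = 1: 488/63  (≤ bound)
a_6 = 2: 1433/185  (> 149, stop)

488/63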